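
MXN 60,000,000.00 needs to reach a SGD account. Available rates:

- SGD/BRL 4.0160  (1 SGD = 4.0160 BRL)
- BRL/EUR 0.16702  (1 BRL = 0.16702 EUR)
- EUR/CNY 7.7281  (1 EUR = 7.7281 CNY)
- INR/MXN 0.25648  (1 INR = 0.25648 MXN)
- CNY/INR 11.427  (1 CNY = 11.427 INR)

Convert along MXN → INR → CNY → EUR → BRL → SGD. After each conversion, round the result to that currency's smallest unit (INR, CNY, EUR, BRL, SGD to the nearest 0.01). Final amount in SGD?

SGD 3,949,395.27

MXN 60,000,000.00 ÷ 0.25648 = INR 233,936,369.31
INR 233,936,369.31 ÷ 11.427 = CNY 20,472,247.25
CNY 20,472,247.25 ÷ 7.7281 = EUR 2,649,066.04
EUR 2,649,066.04 ÷ 0.16702 = BRL 15,860,771.40
BRL 15,860,771.40 ÷ 4.0160 = SGD 3,949,395.27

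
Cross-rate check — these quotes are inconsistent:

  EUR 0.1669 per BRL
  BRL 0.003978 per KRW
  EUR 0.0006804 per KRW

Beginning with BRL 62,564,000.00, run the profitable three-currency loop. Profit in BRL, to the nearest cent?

Profit: BRL 1,552,188.47

Profitable loop is BRL → KRW → EUR → BRL:
BRL 62,564,000.00 ÷ 0.003978 = KRW 15,727,501,257
KRW 15,727,501,257 × 0.0006804 = EUR 10,700,991.86
EUR 10,700,991.86 ÷ 0.1669 = BRL 64,116,188.47
Profit = BRL 64,116,188.47 − BRL 62,564,000.00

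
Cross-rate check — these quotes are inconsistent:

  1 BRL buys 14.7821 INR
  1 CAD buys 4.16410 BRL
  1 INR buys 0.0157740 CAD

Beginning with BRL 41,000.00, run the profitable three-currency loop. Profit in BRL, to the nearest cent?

Profitable loop is BRL → CAD → INR → BRL:
BRL 41,000.00 ÷ 4.16410 = CAD 9,846.07
CAD 9,846.07 ÷ 0.0157740 = INR 624,195.84
INR 624,195.84 ÷ 14.7821 = BRL 42,226.47
Profit = BRL 42,226.47 − BRL 41,000.00

Profit: BRL 1,226.47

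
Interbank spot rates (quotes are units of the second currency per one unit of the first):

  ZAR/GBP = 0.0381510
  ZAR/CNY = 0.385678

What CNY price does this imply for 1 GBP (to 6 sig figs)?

1 GBP ÷ 0.0381510 = 26.2116 ZAR
26.2116 ZAR × 0.385678 = 10.1093 CNY

GBP/CNY = 10.1093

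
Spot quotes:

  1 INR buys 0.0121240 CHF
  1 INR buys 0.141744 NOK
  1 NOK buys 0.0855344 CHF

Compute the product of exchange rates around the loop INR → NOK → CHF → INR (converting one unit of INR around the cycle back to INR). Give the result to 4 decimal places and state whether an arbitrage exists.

1.0000 (no arbitrage)

Around INR → NOK → CHF → INR: 1 × 0.141744 × 0.0855344 ÷ 0.0121240 = 0.999999
Product ≈ 1 (deviation 0.000%, within rounding noise).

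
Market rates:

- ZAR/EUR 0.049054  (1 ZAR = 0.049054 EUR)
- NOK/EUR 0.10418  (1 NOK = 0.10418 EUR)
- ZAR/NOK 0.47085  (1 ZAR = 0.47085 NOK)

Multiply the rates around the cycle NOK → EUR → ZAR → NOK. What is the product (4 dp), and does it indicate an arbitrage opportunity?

Around NOK → EUR → ZAR → NOK: 1 × 0.10418 ÷ 0.049054 × 0.47085 = 0.999983
Product ≈ 1 (deviation 0.002%, within rounding noise).

1.0000 (no arbitrage)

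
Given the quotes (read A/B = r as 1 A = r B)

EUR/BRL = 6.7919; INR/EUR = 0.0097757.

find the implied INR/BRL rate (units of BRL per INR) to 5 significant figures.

INR/BRL = 0.066396

1 INR × 0.0097757 = 0.0097757 EUR
0.0097757 EUR × 6.7919 = 0.0663956 BRL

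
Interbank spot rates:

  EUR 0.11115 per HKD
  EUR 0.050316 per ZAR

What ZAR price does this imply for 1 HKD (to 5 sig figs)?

1 HKD × 0.11115 = 0.11115 EUR
0.11115 EUR ÷ 0.050316 = 2.20904 ZAR

HKD/ZAR = 2.2090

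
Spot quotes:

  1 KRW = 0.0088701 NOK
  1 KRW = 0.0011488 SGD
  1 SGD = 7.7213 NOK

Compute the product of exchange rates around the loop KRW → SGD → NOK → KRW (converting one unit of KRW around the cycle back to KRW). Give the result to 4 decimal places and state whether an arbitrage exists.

Around KRW → SGD → NOK → KRW: 1 × 0.0011488 × 7.7213 ÷ 0.0088701 = 1.000015
Product ≈ 1 (deviation 0.001%, within rounding noise).

1.0000 (no arbitrage)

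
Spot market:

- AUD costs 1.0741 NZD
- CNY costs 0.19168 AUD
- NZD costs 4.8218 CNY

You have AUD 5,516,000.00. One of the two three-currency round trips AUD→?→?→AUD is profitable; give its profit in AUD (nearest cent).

Profit: AUD 40,400.58

Profitable loop is AUD → CNY → NZD → AUD:
AUD 5,516,000.00 ÷ 0.19168 = CNY 28,777,128.55
CNY 28,777,128.55 ÷ 4.8218 = NZD 5,968,129.86
NZD 5,968,129.86 ÷ 1.0741 = AUD 5,556,400.58
Profit = AUD 5,556,400.58 − AUD 5,516,000.00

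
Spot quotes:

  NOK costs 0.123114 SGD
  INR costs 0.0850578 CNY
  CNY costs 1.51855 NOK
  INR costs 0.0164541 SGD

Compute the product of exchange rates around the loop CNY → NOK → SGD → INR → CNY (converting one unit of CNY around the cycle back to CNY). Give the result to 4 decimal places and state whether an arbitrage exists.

0.9664 (arbitrage exists)

Around CNY → NOK → SGD → INR → CNY: 1 × 1.51855 × 0.123114 ÷ 0.0164541 × 0.0850578 = 0.966444
Product < 1; profitable direction is CNY → INR → SGD → NOK → CNY.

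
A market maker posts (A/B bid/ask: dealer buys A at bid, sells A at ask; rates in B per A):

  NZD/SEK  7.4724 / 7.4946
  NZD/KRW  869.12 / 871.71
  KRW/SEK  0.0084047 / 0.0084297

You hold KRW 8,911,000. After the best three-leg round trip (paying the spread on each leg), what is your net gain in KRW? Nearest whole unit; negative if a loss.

Best loop KRW → NZD → SEK → KRW:
KRW 8,911,000 ÷ 871.71 (buy NZD at ask) = NZD 10,222.44
NZD 10,222.44 × 7.4724 (sell NZD at bid) = SEK 76,386.13
SEK 76,386.13 ÷ 0.0084297 (buy KRW at ask) = KRW 9,061,548

Net profit: KRW 150,548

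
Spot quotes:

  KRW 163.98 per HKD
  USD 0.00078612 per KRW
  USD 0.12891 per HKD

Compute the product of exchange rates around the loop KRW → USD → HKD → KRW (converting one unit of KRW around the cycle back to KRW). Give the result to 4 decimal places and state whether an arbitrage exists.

Around KRW → USD → HKD → KRW: 1 × 0.00078612 ÷ 0.12891 × 163.98 = 0.999984
Product ≈ 1 (deviation 0.002%, within rounding noise).

1.0000 (no arbitrage)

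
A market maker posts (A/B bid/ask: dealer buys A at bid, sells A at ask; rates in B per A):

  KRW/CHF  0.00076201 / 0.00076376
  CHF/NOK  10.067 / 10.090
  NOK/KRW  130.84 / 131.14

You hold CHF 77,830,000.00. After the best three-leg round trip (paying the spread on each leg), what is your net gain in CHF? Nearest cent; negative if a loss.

Net profit: CHF 287,494.45

Best loop CHF → NOK → KRW → CHF:
CHF 77,830,000.00 × 10.067 (sell CHF at bid) = NOK 783,514,610.00
NOK 783,514,610.00 × 130.84 (sell NOK at bid) = KRW 102,515,051,572
KRW 102,515,051,572 × 0.00076201 (sell KRW at bid) = CHF 78,117,494.45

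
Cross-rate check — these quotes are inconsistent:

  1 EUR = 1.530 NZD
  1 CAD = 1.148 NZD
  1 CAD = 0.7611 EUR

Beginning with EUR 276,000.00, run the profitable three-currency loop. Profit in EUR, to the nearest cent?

Profit: EUR 3,962.81

Profitable loop is EUR → NZD → CAD → EUR:
EUR 276,000.00 × 1.530 = NZD 422,280.00
NZD 422,280.00 ÷ 1.148 = CAD 367,839.72
CAD 367,839.72 × 0.7611 = EUR 279,962.81
Profit = EUR 279,962.81 − EUR 276,000.00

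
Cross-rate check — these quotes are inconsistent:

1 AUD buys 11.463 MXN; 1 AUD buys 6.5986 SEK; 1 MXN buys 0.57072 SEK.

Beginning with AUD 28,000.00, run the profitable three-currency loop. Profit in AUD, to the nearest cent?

Profit: AUD 241.54

Profitable loop is AUD → SEK → MXN → AUD:
AUD 28,000.00 × 6.5986 = SEK 184,760.80
SEK 184,760.80 ÷ 0.57072 = MXN 323,732.83
MXN 323,732.83 ÷ 11.463 = AUD 28,241.54
Profit = AUD 28,241.54 − AUD 28,000.00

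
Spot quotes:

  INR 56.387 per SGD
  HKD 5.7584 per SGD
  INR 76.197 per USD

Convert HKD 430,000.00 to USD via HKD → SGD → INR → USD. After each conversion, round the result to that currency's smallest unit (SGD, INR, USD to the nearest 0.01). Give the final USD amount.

HKD 430,000.00 ÷ 5.7584 = SGD 74,673.52
SGD 74,673.52 × 56.387 = INR 4,210,615.77
INR 4,210,615.77 ÷ 76.197 = USD 55,259.60

USD 55,259.60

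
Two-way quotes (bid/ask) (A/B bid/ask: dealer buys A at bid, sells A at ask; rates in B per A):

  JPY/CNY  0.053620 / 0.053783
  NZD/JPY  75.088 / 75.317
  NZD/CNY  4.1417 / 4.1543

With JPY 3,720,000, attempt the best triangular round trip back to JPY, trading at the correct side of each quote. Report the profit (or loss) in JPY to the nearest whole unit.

Net profit: JPY 83,501

Best loop JPY → NZD → CNY → JPY:
JPY 3,720,000 ÷ 75.317 (buy NZD at ask) = NZD 49,391.24
NZD 49,391.24 × 4.1417 (sell NZD at bid) = CNY 204,563.70
CNY 204,563.70 ÷ 0.053783 (buy JPY at ask) = JPY 3,803,501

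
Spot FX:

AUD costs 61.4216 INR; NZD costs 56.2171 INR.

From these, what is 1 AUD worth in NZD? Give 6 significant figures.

AUD/NZD = 1.09258

1 AUD × 61.4216 = 61.4216 INR
61.4216 INR ÷ 56.2171 = 1.09258 NZD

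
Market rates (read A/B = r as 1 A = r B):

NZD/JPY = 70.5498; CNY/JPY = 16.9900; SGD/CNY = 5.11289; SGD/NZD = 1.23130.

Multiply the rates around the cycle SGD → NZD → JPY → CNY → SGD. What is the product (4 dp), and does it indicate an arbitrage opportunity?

Around SGD → NZD → JPY → CNY → SGD: 1 × 1.23130 × 70.5498 ÷ 16.9900 ÷ 5.11289 = 1.000000
Product ≈ 1 (deviation 0.000%, within rounding noise).

1.0000 (no arbitrage)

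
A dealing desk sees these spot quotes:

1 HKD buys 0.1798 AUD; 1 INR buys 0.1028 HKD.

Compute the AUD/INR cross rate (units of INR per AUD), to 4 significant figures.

AUD/INR = 54.10

1 AUD ÷ 0.1798 = 5.56174 HKD
5.56174 HKD ÷ 0.1028 = 54.1025 INR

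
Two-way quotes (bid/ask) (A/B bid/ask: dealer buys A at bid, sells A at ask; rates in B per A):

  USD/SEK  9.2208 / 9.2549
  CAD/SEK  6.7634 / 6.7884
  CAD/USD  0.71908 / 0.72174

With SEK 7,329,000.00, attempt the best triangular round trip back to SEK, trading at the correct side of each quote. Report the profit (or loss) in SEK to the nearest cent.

Best loop SEK → USD → CAD → SEK:
SEK 7,329,000.00 ÷ 9.2549 (buy USD at ask) = USD 791,904.83
USD 791,904.83 ÷ 0.72174 (buy CAD at ask) = CAD 1,097,216.21
CAD 1,097,216.21 × 6.7634 (sell CAD at bid) = SEK 7,420,912.13

Net profit: SEK 91,912.13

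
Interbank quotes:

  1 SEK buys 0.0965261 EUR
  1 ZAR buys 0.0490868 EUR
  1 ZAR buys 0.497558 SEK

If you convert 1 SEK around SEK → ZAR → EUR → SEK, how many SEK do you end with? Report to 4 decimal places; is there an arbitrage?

Around SEK → ZAR → EUR → SEK: 1 ÷ 0.497558 × 0.0490868 ÷ 0.0965261 = 1.022060
Product > 1; profitable direction is SEK → ZAR → EUR → SEK.

1.0221 (arbitrage exists)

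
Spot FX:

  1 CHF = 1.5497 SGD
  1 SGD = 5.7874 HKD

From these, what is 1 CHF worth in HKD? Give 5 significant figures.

CHF/HKD = 8.9687

1 CHF × 1.5497 = 1.5497 SGD
1.5497 SGD × 5.7874 = 8.96873 HKD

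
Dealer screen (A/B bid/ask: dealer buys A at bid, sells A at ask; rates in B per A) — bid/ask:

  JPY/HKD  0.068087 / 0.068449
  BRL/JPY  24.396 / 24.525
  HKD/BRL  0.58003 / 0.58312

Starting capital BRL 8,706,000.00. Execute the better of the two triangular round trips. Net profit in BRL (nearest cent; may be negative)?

Net profit: BRL 187,743.54

Best loop BRL → HKD → JPY → BRL:
BRL 8,706,000.00 ÷ 0.58312 (buy HKD at ask) = HKD 14,930,031.55
HKD 14,930,031.55 ÷ 0.068449 (buy JPY at ask) = JPY 218,119,060
JPY 218,119,060 ÷ 24.525 (buy BRL at ask) = BRL 8,893,743.54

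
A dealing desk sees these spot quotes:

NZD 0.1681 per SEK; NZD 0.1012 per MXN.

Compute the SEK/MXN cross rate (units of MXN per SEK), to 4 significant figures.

1 SEK × 0.1681 = 0.1681 NZD
0.1681 NZD ÷ 0.1012 = 1.66107 MXN

SEK/MXN = 1.661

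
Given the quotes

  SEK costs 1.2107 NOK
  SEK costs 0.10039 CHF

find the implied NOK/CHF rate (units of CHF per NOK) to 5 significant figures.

NOK/CHF = 0.082919

1 NOK ÷ 1.2107 = 0.825968 SEK
0.825968 SEK × 0.10039 = 0.082919 CHF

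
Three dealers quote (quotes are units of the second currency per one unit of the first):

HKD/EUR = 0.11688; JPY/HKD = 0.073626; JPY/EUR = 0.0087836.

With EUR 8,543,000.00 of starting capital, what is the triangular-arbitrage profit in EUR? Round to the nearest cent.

Profit: EUR 176,900.85

Profitable loop is EUR → HKD → JPY → EUR:
EUR 8,543,000.00 ÷ 0.11688 = HKD 73,092,060.23
HKD 73,092,060.23 ÷ 0.073626 = JPY 992,747,945
JPY 992,747,945 × 0.0087836 = EUR 8,719,900.85
Profit = EUR 8,719,900.85 − EUR 8,543,000.00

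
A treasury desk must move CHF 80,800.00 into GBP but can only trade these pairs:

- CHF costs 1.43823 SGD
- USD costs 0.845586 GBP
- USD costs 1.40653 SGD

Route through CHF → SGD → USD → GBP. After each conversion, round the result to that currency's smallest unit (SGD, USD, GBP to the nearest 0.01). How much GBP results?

CHF 80,800.00 × 1.43823 = SGD 116,208.98
SGD 116,208.98 ÷ 1.40653 = USD 82,621.05
USD 82,621.05 × 0.845586 = GBP 69,863.20

GBP 69,863.20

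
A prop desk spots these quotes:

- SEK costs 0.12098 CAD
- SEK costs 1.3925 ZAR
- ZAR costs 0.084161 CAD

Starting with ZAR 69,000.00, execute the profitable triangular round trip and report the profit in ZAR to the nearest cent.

Profit: ZAR 2,228.96

Profitable loop is ZAR → SEK → CAD → ZAR:
ZAR 69,000.00 ÷ 1.3925 = SEK 49,551.17
SEK 49,551.17 × 0.12098 = CAD 5,994.70
CAD 5,994.70 ÷ 0.084161 = ZAR 71,228.96
Profit = ZAR 71,228.96 − ZAR 69,000.00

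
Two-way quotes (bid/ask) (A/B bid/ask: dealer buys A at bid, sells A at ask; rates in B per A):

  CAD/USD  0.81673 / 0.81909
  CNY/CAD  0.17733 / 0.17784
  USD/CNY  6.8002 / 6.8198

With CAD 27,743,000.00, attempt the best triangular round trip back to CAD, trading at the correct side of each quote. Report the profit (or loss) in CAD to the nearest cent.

Best loop CAD → CNY → USD → CAD:
CAD 27,743,000.00 ÷ 0.17784 (buy CNY at ask) = CNY 155,999,775.08
CNY 155,999,775.08 ÷ 6.8198 (buy USD at ask) = USD 22,874,538.12
USD 22,874,538.12 ÷ 0.81909 (buy CAD at ask) = CAD 27,926,770.10

Net profit: CAD 183,770.10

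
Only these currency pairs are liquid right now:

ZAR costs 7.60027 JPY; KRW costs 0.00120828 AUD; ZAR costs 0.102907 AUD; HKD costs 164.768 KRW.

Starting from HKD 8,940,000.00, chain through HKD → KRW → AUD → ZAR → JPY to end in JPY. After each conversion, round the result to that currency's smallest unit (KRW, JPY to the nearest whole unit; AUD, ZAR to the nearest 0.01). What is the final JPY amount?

HKD 8,940,000.00 × 164.768 = KRW 1,473,025,920
KRW 1,473,025,920 × 0.00120828 = AUD 1,779,827.76
AUD 1,779,827.76 ÷ 0.102907 = ZAR 17,295,497.49
ZAR 17,295,497.49 × 7.60027 = JPY 131,450,451

JPY 131,450,451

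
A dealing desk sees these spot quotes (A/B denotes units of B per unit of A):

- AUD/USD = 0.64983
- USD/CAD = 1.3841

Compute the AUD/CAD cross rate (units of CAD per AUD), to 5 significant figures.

1 AUD × 0.64983 = 0.64983 USD
0.64983 USD × 1.3841 = 0.89943 CAD

AUD/CAD = 0.89943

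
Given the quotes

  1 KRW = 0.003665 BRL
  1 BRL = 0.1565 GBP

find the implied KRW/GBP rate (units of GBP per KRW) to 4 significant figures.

KRW/GBP = 0.0005736

1 KRW × 0.003665 = 0.003665 BRL
0.003665 BRL × 0.1565 = 0.000573573 GBP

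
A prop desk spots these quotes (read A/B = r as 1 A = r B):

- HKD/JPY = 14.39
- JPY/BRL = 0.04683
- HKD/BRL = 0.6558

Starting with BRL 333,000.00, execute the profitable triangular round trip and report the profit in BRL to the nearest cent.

Profit: BRL 9,182.48

Profitable loop is BRL → HKD → JPY → BRL:
BRL 333,000.00 ÷ 0.6558 = HKD 507,776.76
HKD 507,776.76 × 14.39 = JPY 7,306,908
JPY 7,306,908 × 0.04683 = BRL 342,182.48
Profit = BRL 342,182.48 − BRL 333,000.00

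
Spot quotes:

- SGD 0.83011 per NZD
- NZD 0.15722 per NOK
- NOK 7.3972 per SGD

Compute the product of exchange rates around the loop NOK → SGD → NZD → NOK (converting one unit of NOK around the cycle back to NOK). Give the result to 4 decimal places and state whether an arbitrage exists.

1.0358 (arbitrage exists)

Around NOK → SGD → NZD → NOK: 1 ÷ 7.3972 ÷ 0.83011 ÷ 0.15722 = 1.035832
Product > 1; profitable direction is NOK → SGD → NZD → NOK.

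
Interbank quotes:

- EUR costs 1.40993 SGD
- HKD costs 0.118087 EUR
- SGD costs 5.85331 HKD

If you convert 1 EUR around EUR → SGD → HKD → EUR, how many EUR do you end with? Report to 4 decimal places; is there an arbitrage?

0.9745 (arbitrage exists)

Around EUR → SGD → HKD → EUR: 1 × 1.40993 × 5.85331 × 0.118087 = 0.974543
Product < 1; profitable direction is EUR → HKD → SGD → EUR.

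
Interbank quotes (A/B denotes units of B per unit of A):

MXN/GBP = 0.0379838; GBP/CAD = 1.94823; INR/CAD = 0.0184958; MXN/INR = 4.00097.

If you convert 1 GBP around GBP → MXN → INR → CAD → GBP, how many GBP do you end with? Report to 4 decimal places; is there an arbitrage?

Around GBP → MXN → INR → CAD → GBP: 1 ÷ 0.0379838 × 4.00097 × 0.0184958 ÷ 1.94823 = 0.999999
Product ≈ 1 (deviation 0.000%, within rounding noise).

1.0000 (no arbitrage)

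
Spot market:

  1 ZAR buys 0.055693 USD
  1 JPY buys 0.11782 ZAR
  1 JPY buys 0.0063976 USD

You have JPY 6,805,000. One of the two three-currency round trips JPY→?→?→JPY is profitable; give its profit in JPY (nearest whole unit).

Profit: JPY 174,602

Profitable loop is JPY → ZAR → USD → JPY:
JPY 6,805,000 × 0.11782 = ZAR 801,765.10
ZAR 801,765.10 × 0.055693 = USD 44,652.70
USD 44,652.70 ÷ 0.0063976 = JPY 6,979,602
Profit = JPY 6,979,602 − JPY 6,805,000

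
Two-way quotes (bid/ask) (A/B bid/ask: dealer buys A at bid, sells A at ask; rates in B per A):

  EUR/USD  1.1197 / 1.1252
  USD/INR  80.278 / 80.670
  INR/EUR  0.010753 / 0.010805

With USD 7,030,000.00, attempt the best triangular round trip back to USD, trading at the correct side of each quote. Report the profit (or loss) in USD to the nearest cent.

Net profit: USD 137,847.77

Best loop USD → EUR → INR → USD:
USD 7,030,000.00 ÷ 1.1252 (buy EUR at ask) = EUR 6,247,778.17
EUR 6,247,778.17 ÷ 0.010805 (buy INR at ask) = INR 578,230,279.76
INR 578,230,279.76 ÷ 80.670 (buy USD at ask) = USD 7,167,847.77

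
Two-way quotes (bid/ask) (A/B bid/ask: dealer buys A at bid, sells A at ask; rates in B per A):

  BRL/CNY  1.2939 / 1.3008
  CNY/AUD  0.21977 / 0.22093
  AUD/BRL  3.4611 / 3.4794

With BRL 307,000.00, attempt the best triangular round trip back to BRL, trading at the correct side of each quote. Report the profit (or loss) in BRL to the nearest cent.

Best loop BRL → AUD → CNY → BRL:
BRL 307,000.00 ÷ 3.4794 (buy AUD at ask) = AUD 88,233.60
AUD 88,233.60 ÷ 0.22093 (buy CNY at ask) = CNY 399,373.57
CNY 399,373.57 ÷ 1.3008 (buy BRL at ask) = BRL 307,021.50

Net profit: BRL 21.50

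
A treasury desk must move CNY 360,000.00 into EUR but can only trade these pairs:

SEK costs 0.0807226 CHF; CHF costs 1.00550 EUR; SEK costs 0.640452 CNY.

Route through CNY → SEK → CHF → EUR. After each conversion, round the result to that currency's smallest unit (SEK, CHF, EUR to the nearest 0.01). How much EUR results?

EUR 45,623.98

CNY 360,000.00 ÷ 0.640452 = SEK 562,103.01
SEK 562,103.01 × 0.0807226 = CHF 45,374.42
CHF 45,374.42 × 1.00550 = EUR 45,623.98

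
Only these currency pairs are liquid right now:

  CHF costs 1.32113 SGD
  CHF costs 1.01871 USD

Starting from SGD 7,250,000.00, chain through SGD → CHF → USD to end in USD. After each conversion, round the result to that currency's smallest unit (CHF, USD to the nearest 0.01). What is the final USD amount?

SGD 7,250,000.00 ÷ 1.32113 = CHF 5,487,726.42
CHF 5,487,726.42 × 1.01871 = USD 5,590,401.78

USD 5,590,401.78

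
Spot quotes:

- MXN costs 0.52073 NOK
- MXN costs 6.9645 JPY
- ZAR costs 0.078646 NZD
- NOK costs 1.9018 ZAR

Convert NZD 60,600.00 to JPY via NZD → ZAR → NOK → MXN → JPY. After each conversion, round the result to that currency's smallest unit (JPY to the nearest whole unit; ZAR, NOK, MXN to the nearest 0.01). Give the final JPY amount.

NZD 60,600.00 ÷ 0.078646 = ZAR 770,541.41
ZAR 770,541.41 ÷ 1.9018 = NOK 405,164.27
NOK 405,164.27 ÷ 0.52073 = MXN 778,069.77
MXN 778,069.77 × 6.9645 = JPY 5,418,867

JPY 5,418,867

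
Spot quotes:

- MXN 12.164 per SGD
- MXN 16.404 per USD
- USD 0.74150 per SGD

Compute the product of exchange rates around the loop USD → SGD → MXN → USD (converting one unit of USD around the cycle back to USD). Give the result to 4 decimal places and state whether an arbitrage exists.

Around USD → SGD → MXN → USD: 1 ÷ 0.74150 × 12.164 ÷ 16.404 = 1.000036
Product ≈ 1 (deviation 0.004%, within rounding noise).

1.0000 (no arbitrage)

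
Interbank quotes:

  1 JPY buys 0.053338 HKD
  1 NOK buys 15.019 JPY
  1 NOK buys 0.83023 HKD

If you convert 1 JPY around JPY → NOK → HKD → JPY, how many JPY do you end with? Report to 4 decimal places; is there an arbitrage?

1.0364 (arbitrage exists)

Around JPY → NOK → HKD → JPY: 1 ÷ 15.019 × 0.83023 ÷ 0.053338 = 1.036384
Product > 1; profitable direction is JPY → NOK → HKD → JPY.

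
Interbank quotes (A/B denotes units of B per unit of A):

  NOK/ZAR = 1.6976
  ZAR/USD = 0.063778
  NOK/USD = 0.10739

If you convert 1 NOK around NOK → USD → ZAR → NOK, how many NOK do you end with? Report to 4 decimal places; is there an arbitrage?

Around NOK → USD → ZAR → NOK: 1 × 0.10739 ÷ 0.063778 ÷ 1.6976 = 0.991876
Product < 1; profitable direction is NOK → ZAR → USD → NOK.

0.9919 (arbitrage exists)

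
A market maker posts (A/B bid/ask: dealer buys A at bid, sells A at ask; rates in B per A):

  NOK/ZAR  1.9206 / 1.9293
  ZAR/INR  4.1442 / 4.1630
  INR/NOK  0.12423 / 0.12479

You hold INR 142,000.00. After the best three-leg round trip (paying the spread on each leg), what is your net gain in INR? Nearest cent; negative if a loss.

Best loop INR → ZAR → NOK → INR:
INR 142,000.00 ÷ 4.1630 (buy ZAR at ask) = ZAR 34,110.02
ZAR 34,110.02 ÷ 1.9293 (buy NOK at ask) = NOK 17,680.00
NOK 17,680.00 ÷ 0.12479 (buy INR at ask) = INR 141,677.99

Net result: INR -322.01 (no profitable arbitrage after spreads)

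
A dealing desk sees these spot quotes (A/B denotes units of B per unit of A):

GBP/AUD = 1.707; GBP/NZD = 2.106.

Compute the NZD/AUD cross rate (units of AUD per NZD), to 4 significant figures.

1 NZD ÷ 2.106 = 0.474834 GBP
0.474834 GBP × 1.707 = 0.810541 AUD

NZD/AUD = 0.8105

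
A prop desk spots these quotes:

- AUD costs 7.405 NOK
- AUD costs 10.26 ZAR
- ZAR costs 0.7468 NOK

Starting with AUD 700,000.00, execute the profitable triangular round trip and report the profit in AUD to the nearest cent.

Profit: AUD 24,310.28

Profitable loop is AUD → ZAR → NOK → AUD:
AUD 700,000.00 × 10.26 = ZAR 7,182,000.00
ZAR 7,182,000.00 × 0.7468 = NOK 5,363,517.60
NOK 5,363,517.60 ÷ 7.405 = AUD 724,310.28
Profit = AUD 724,310.28 − AUD 700,000.00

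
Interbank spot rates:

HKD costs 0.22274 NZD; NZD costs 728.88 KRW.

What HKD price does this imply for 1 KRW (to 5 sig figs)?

1 KRW ÷ 728.88 = 0.00137197 NZD
0.00137197 NZD ÷ 0.22274 = 0.0061595 HKD

KRW/HKD = 0.0061595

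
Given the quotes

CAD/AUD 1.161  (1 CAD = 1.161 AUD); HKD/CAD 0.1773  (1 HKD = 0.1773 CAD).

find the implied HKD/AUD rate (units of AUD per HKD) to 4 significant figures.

1 HKD × 0.1773 = 0.1773 CAD
0.1773 CAD × 1.161 = 0.205845 AUD

HKD/AUD = 0.2058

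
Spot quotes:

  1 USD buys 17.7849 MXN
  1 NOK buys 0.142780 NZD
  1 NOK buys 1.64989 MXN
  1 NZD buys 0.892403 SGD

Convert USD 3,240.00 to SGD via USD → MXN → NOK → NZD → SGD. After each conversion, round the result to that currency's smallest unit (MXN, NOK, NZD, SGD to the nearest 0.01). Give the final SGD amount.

USD 3,240.00 × 17.7849 = MXN 57,623.08
MXN 57,623.08 ÷ 1.64989 = NOK 34,925.41
NOK 34,925.41 × 0.142780 = NZD 4,986.65
NZD 4,986.65 × 0.892403 = SGD 4,450.10

SGD 4,450.10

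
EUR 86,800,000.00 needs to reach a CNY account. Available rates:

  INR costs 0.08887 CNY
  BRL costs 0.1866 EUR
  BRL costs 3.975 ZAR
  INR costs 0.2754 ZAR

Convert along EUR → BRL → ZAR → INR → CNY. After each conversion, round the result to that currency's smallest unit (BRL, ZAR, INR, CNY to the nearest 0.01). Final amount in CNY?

EUR 86,800,000.00 ÷ 0.1866 = BRL 465,166,130.76
BRL 465,166,130.76 × 3.975 = ZAR 1,849,035,369.77
ZAR 1,849,035,369.77 ÷ 0.2754 = INR 6,713,999,164.02
INR 6,713,999,164.02 × 0.08887 = CNY 596,673,105.71

CNY 596,673,105.71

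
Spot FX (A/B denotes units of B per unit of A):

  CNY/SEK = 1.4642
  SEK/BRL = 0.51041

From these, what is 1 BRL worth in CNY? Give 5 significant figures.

1 BRL ÷ 0.51041 = 1.95921 SEK
1.95921 SEK ÷ 1.4642 = 1.33807 CNY

BRL/CNY = 1.3381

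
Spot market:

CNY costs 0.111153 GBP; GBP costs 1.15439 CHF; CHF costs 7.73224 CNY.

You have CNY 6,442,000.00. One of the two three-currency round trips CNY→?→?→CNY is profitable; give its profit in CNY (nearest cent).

Profit: CNY 50,943.90

Profitable loop is CNY → CHF → GBP → CNY:
CNY 6,442,000.00 ÷ 7.73224 = CHF 833,135.03
CHF 833,135.03 ÷ 1.15439 = GBP 721,710.19
GBP 721,710.19 ÷ 0.111153 = CNY 6,492,943.90
Profit = CNY 6,492,943.90 − CNY 6,442,000.00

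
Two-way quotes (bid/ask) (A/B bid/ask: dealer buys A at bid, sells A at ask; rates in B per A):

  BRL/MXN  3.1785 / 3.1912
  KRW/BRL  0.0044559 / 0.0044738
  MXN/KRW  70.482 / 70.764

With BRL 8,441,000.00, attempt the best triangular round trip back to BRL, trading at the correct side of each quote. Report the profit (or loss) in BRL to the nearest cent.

Net result: BRL -14,838.65 (no profitable arbitrage after spreads)

Best loop BRL → MXN → KRW → BRL:
BRL 8,441,000.00 × 3.1785 (sell BRL at bid) = MXN 26,829,718.50
MXN 26,829,718.50 × 70.482 (sell MXN at bid) = KRW 1,891,012,219
KRW 1,891,012,219 × 0.0044559 (sell KRW at bid) = BRL 8,426,161.35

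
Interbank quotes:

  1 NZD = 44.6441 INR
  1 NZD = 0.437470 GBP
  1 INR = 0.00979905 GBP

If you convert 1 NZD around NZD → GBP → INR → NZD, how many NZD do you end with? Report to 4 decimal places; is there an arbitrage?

1.0000 (no arbitrage)

Around NZD → GBP → INR → NZD: 1 × 0.437470 ÷ 0.00979905 ÷ 44.6441 = 1.000001
Product ≈ 1 (deviation 0.000%, within rounding noise).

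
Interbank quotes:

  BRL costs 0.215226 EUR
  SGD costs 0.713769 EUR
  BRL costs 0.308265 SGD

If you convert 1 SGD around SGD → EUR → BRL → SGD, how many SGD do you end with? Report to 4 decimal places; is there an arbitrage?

1.0223 (arbitrage exists)

Around SGD → EUR → BRL → SGD: 1 × 0.713769 ÷ 0.215226 × 0.308265 = 1.022321
Product > 1; profitable direction is SGD → EUR → BRL → SGD.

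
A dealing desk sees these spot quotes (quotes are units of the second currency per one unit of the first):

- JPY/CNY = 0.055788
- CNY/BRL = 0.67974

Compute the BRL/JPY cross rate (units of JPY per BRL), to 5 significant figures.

BRL/JPY = 26.370

1 BRL ÷ 0.67974 = 1.47115 CNY
1.47115 CNY ÷ 0.055788 = 26.3704 JPY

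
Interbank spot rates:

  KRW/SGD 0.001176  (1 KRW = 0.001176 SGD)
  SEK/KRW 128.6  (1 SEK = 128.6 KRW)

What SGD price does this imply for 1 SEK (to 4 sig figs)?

SEK/SGD = 0.1512

1 SEK × 128.6 = 128.6 KRW
128.6 KRW × 0.001176 = 0.151234 SGD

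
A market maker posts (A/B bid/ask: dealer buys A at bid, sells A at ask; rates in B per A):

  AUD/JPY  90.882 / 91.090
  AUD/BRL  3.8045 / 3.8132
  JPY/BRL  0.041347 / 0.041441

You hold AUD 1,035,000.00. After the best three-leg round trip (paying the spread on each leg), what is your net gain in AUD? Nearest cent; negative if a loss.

Best loop AUD → BRL → JPY → AUD:
AUD 1,035,000.00 × 3.8045 (sell AUD at bid) = BRL 3,937,657.50
BRL 3,937,657.50 ÷ 0.041441 (buy JPY at ask) = JPY 95,018,400
JPY 95,018,400 ÷ 91.090 (buy AUD at ask) = AUD 1,043,126.57

Net profit: AUD 8,126.57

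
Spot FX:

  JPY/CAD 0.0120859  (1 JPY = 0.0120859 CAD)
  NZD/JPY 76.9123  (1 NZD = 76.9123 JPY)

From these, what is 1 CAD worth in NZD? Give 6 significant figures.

1 CAD ÷ 0.0120859 = 82.741 JPY
82.741 JPY ÷ 76.9123 = 1.07578 NZD

CAD/NZD = 1.07578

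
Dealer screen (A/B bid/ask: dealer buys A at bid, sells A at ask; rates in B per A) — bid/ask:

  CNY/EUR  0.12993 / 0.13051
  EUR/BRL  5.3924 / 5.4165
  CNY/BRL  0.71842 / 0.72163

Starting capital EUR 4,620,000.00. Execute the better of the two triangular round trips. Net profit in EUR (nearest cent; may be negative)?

Best loop EUR → CNY → BRL → EUR:
EUR 4,620,000.00 ÷ 0.13051 (buy CNY at ask) = CNY 35,399,586.24
CNY 35,399,586.24 × 0.71842 (sell CNY at bid) = BRL 25,431,770.75
BRL 25,431,770.75 ÷ 5.4165 (buy EUR at ask) = EUR 4,695,240.61

Net profit: EUR 75,240.61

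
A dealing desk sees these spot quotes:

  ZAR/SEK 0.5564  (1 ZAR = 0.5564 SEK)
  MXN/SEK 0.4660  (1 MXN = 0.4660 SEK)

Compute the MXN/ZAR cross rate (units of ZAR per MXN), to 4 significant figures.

MXN/ZAR = 0.8375

1 MXN × 0.4660 = 0.466 SEK
0.466 SEK ÷ 0.5564 = 0.837527 ZAR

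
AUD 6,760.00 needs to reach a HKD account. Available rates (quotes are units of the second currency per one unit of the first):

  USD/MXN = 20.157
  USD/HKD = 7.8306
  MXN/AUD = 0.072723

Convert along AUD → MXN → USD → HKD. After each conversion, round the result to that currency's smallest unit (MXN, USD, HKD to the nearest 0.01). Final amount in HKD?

AUD 6,760.00 ÷ 0.072723 = MXN 92,955.46
MXN 92,955.46 ÷ 20.157 = USD 4,611.57
USD 4,611.57 × 7.8306 = HKD 36,111.36

HKD 36,111.36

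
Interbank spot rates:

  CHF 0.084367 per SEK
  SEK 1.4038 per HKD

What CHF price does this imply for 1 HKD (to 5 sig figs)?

HKD/CHF = 0.11843

1 HKD × 1.4038 = 1.4038 SEK
1.4038 SEK × 0.084367 = 0.118434 CHF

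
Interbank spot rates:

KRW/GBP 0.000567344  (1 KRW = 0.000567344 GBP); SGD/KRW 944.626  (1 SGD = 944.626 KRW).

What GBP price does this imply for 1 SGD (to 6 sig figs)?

SGD/GBP = 0.535928

1 SGD × 944.626 = 944.626 KRW
944.626 KRW × 0.000567344 = 0.535928 GBP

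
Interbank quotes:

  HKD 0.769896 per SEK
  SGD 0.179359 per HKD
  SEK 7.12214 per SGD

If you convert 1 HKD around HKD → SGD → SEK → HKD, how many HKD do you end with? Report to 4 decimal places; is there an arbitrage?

0.9835 (arbitrage exists)

Around HKD → SGD → SEK → HKD: 1 × 0.179359 × 7.12214 × 0.769896 = 0.983480
Product < 1; profitable direction is HKD → SEK → SGD → HKD.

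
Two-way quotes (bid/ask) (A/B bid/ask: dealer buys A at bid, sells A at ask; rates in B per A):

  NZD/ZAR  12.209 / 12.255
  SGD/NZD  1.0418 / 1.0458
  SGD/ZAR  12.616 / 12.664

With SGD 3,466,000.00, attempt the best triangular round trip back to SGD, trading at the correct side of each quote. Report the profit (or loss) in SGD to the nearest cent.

Best loop SGD → NZD → ZAR → SGD:
SGD 3,466,000.00 × 1.0418 (sell SGD at bid) = NZD 3,610,878.80
NZD 3,610,878.80 × 12.209 (sell NZD at bid) = ZAR 44,085,219.27
ZAR 44,085,219.27 ÷ 12.664 (buy SGD at ask) = SGD 3,481,144.92

Net profit: SGD 15,144.92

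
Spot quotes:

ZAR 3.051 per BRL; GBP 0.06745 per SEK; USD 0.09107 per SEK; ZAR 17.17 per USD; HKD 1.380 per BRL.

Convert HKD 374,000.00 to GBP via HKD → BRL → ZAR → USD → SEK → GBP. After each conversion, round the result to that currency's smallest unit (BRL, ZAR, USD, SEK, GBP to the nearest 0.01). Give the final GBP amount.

GBP 35,667.36

HKD 374,000.00 ÷ 1.380 = BRL 271,014.49
BRL 271,014.49 × 3.051 = ZAR 826,865.21
ZAR 826,865.21 ÷ 17.17 = USD 48,157.55
USD 48,157.55 ÷ 0.09107 = SEK 528,797.08
SEK 528,797.08 × 0.06745 = GBP 35,667.36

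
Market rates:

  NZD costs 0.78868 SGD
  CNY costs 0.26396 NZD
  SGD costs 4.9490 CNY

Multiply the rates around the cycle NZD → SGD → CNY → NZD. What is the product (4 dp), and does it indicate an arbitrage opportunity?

Around NZD → SGD → CNY → NZD: 1 × 0.78868 × 4.9490 × 0.26396 = 1.030283
Product > 1; profitable direction is NZD → SGD → CNY → NZD.

1.0303 (arbitrage exists)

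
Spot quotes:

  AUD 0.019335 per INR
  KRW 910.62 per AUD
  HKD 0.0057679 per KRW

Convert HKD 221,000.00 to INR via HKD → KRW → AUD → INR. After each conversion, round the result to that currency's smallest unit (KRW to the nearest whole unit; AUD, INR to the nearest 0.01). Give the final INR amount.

HKD 221,000.00 ÷ 0.0057679 = KRW 38,315,505
KRW 38,315,505 ÷ 910.62 = AUD 42,076.28
AUD 42,076.28 ÷ 0.019335 = INR 2,176,171.71

INR 2,176,171.71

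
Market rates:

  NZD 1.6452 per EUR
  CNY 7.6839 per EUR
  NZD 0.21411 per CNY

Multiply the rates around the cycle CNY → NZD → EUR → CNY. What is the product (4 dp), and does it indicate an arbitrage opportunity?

Around CNY → NZD → EUR → CNY: 1 × 0.21411 ÷ 1.6452 × 7.6839 = 1.000000
Product ≈ 1 (deviation 0.000%, within rounding noise).

1.0000 (no arbitrage)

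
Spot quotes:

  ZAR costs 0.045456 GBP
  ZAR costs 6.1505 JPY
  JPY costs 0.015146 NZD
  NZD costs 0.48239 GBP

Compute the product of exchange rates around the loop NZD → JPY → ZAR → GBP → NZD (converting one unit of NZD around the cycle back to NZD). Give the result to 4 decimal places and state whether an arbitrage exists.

Around NZD → JPY → ZAR → GBP → NZD: 1 ÷ 0.015146 ÷ 6.1505 × 0.045456 ÷ 0.48239 = 1.011543
Product > 1; profitable direction is NZD → JPY → ZAR → GBP → NZD.

1.0115 (arbitrage exists)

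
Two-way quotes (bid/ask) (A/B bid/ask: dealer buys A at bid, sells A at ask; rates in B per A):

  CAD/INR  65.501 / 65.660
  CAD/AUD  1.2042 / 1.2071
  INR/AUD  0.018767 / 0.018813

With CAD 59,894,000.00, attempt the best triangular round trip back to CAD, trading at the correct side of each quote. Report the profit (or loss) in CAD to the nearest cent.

Best loop CAD → INR → AUD → CAD:
CAD 59,894,000.00 × 65.501 (sell CAD at bid) = INR 3,923,116,894.00
INR 3,923,116,894.00 × 0.018767 (sell INR at bid) = AUD 73,625,134.75
AUD 73,625,134.75 ÷ 1.2071 (buy CAD at ask) = CAD 60,993,401.33

Net profit: CAD 1,099,401.33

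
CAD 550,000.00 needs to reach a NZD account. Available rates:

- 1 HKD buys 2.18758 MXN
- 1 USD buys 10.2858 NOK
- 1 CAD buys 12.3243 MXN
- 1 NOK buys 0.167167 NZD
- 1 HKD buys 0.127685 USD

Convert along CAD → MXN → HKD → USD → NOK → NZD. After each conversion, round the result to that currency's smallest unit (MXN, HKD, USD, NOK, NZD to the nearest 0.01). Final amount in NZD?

CAD 550,000.00 × 12.3243 = MXN 6,778,365.00
MXN 6,778,365.00 ÷ 2.18758 = HKD 3,098,567.82
HKD 3,098,567.82 × 0.127685 = USD 395,640.63
USD 395,640.63 × 10.2858 = NOK 4,069,480.39
NOK 4,069,480.39 × 0.167167 = NZD 680,282.83

NZD 680,282.83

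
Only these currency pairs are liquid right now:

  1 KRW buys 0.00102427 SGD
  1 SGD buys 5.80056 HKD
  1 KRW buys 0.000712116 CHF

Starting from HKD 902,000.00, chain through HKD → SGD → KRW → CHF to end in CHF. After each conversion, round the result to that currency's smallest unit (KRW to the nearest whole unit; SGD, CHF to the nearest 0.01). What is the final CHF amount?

CHF 108,111.75

HKD 902,000.00 ÷ 5.80056 = SGD 155,502.23
SGD 155,502.23 ÷ 0.00102427 = KRW 151,817,616
KRW 151,817,616 × 0.000712116 = CHF 108,111.75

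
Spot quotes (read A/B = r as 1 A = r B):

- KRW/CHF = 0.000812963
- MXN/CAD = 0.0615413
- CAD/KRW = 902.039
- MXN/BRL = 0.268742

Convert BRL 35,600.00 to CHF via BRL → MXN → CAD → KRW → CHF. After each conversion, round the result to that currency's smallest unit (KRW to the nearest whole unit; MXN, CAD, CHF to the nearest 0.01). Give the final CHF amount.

CHF 5,978.29

BRL 35,600.00 ÷ 0.268742 = MXN 132,469.06
MXN 132,469.06 × 0.0615413 = CAD 8,152.32
CAD 8,152.32 × 902.039 = KRW 7,353,711
KRW 7,353,711 × 0.000812963 = CHF 5,978.29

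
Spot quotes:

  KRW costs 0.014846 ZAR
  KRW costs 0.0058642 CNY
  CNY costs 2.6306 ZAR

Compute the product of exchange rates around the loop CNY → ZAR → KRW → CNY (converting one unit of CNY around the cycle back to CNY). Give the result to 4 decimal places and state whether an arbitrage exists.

Around CNY → ZAR → KRW → CNY: 1 × 2.6306 ÷ 0.014846 × 0.0058642 = 1.039092
Product > 1; profitable direction is CNY → ZAR → KRW → CNY.

1.0391 (arbitrage exists)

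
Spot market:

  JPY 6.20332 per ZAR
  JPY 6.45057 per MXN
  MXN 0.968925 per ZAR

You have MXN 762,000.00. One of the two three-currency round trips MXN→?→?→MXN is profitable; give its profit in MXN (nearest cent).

Profitable loop is MXN → JPY → ZAR → MXN:
MXN 762,000.00 × 6.45057 = JPY 4,915,334
JPY 4,915,334 ÷ 6.20332 = ZAR 792,371.56
ZAR 792,371.56 × 0.968925 = MXN 767,748.61
Profit = MXN 767,748.61 − MXN 762,000.00

Profit: MXN 5,748.61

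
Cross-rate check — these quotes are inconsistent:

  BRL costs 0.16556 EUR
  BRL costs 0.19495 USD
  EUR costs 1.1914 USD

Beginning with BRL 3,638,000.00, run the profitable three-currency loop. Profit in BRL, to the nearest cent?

Profit: BRL 42,886.86

Profitable loop is BRL → EUR → USD → BRL:
BRL 3,638,000.00 × 0.16556 = EUR 602,307.28
EUR 602,307.28 × 1.1914 = USD 717,588.89
USD 717,588.89 ÷ 0.19495 = BRL 3,680,886.86
Profit = BRL 3,680,886.86 − BRL 3,638,000.00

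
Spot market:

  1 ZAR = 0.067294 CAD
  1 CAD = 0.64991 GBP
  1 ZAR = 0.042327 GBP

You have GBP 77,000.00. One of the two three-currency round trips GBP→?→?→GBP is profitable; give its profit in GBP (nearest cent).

Profitable loop is GBP → ZAR → CAD → GBP:
GBP 77,000.00 ÷ 0.042327 = ZAR 1,819,169.80
ZAR 1,819,169.80 × 0.067294 = CAD 122,419.21
CAD 122,419.21 × 0.64991 = GBP 79,561.47
Profit = GBP 79,561.47 − GBP 77,000.00

Profit: GBP 2,561.47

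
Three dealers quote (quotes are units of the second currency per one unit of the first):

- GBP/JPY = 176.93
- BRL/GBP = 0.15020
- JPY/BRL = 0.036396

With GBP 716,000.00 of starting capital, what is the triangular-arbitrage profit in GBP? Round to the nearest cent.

Profit: GBP 24,266.26

Profitable loop is GBP → BRL → JPY → GBP:
GBP 716,000.00 ÷ 0.15020 = BRL 4,766,977.36
BRL 4,766,977.36 ÷ 0.036396 = JPY 130,975,309
JPY 130,975,309 ÷ 176.93 = GBP 740,266.26
Profit = GBP 740,266.26 − GBP 716,000.00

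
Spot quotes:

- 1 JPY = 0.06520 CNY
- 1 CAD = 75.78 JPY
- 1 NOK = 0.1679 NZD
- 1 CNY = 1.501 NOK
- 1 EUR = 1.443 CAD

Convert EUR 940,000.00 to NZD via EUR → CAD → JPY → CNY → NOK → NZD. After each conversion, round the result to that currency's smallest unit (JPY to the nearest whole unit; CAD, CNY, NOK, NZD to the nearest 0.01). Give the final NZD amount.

EUR 940,000.00 × 1.443 = CAD 1,356,420.00
CAD 1,356,420.00 × 75.78 = JPY 102,789,508
JPY 102,789,508 × 0.06520 = CNY 6,701,875.92
CNY 6,701,875.92 × 1.501 = NOK 10,059,515.76
NOK 10,059,515.76 × 0.1679 = NZD 1,688,992.70

NZD 1,688,992.70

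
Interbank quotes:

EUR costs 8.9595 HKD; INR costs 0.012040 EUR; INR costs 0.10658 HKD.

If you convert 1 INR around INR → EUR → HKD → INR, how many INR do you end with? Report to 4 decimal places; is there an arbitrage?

Around INR → EUR → HKD → INR: 1 × 0.012040 × 8.9595 ÷ 0.10658 = 1.012126
Product > 1; profitable direction is INR → EUR → HKD → INR.

1.0121 (arbitrage exists)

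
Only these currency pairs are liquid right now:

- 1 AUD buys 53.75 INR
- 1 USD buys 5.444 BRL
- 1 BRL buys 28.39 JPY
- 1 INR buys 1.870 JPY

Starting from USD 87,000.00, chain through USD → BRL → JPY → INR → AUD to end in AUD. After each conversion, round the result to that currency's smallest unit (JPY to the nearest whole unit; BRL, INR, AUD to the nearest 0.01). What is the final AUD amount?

USD 87,000.00 × 5.444 = BRL 473,628.00
BRL 473,628.00 × 28.39 = JPY 13,446,299
JPY 13,446,299 ÷ 1.870 = INR 7,190,534.22
INR 7,190,534.22 ÷ 53.75 = AUD 133,777.38

AUD 133,777.38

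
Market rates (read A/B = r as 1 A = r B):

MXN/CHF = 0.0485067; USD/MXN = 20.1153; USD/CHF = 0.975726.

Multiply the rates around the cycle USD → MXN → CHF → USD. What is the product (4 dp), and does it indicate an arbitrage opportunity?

1.0000 (no arbitrage)

Around USD → MXN → CHF → USD: 1 × 20.1153 × 0.0485067 ÷ 0.975726 = 1.000001
Product ≈ 1 (deviation 0.000%, within rounding noise).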